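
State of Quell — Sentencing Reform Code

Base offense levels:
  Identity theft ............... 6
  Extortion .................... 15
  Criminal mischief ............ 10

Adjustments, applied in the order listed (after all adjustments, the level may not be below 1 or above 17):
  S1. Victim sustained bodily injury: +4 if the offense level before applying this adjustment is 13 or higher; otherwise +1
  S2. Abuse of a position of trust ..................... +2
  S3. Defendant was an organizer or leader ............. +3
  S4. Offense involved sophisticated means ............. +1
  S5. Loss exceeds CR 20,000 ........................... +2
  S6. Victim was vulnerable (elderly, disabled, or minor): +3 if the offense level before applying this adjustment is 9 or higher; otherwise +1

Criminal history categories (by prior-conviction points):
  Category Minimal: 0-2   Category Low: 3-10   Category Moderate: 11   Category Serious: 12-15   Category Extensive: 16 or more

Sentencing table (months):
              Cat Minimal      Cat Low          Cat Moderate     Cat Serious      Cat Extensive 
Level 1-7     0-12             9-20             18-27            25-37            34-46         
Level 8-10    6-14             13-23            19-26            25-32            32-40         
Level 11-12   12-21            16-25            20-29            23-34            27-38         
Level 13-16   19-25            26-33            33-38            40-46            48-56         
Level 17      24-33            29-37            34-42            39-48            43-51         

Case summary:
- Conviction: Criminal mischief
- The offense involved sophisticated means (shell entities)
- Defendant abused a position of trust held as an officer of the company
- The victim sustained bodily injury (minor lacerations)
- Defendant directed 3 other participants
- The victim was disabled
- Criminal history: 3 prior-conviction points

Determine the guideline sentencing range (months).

29-37 months

Base offense level for criminal mischief: 10.
S1 applies (level before this adjustment is 10 < 13, so +1): 10 + 1 = 11.
S2 applies: 11 + 2 = 13.
S3 applies: 13 + 3 = 16.
S4 applies: 16 + 1 = 17.
S5 does not apply.
S6 applies (level before this adjustment is 17 ≥ 9, so +3): 17 + 3 = 20.
Level 20 exceeds the maximum of 17; capped at 17.
Final offense level: 17.
Criminal history: 3 prior points → Category Low (3-10).
Level 17 falls in the 17 band.
Grid: Level 17 × Category Low = 29-37 months.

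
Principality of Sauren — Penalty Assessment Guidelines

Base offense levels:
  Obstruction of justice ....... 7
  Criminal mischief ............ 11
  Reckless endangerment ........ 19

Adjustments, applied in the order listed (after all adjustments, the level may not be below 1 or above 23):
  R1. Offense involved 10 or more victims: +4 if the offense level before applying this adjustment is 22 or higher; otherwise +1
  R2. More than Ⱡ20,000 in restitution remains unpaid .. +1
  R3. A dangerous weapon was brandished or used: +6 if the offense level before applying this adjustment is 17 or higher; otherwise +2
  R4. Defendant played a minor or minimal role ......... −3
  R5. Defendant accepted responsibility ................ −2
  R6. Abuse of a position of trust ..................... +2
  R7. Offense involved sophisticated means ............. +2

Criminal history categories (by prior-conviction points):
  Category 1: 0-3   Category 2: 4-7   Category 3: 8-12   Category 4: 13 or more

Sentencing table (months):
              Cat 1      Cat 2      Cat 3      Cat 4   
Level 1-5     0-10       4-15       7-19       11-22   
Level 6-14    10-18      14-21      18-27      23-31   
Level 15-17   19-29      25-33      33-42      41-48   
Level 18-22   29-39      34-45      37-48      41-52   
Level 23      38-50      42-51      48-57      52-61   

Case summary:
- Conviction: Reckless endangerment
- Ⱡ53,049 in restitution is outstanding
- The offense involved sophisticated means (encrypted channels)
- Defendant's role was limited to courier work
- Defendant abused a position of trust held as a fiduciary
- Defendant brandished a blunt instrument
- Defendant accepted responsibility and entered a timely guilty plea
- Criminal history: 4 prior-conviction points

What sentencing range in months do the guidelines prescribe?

Base offense level for reckless endangerment: 19.
R1 does not apply.
R2 applies: 19 + 1 = 20.
R3 applies (level before this adjustment is 20 ≥ 17, so +6): 20 + 6 = 26.
R4 applies: 26 − 3 = 23.
R5 applies: 23 − 2 = 21.
R6 applies: 21 + 2 = 23.
R7 applies: 23 + 2 = 25.
Level 25 exceeds the maximum of 23; capped at 23.
Final offense level: 23.
Criminal history: 4 prior points → Category 2 (4-7).
Level 23 falls in the 23 band.
Grid: Level 23 × Category 2 = 42-51 months.

42-51 months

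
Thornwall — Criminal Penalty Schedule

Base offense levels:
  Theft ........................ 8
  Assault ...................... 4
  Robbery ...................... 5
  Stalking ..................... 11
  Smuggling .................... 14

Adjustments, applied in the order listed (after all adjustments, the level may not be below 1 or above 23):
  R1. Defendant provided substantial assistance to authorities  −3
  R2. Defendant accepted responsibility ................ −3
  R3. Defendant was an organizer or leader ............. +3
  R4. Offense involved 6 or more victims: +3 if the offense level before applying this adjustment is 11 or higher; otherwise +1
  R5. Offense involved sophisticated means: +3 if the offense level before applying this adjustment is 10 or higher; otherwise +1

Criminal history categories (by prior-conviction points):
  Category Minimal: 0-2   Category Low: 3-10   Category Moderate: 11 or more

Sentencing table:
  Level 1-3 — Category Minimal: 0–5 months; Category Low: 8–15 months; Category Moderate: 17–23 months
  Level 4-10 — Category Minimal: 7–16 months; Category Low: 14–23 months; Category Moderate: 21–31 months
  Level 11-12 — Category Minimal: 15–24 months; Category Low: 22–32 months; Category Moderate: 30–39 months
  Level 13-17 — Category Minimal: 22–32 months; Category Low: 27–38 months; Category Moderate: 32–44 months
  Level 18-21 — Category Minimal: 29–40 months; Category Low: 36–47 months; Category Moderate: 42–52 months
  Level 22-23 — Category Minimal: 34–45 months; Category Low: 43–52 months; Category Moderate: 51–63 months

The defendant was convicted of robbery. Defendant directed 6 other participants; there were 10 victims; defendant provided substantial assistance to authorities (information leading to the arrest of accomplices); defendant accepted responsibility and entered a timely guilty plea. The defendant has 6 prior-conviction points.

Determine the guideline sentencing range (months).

8-15 months

Base offense level for robbery: 5.
R1 applies: 5 − 3 = 2.
R2 applies: 2 − 3 = -1.
R3 applies: -1 + 3 = 2.
R4 applies (level before this adjustment is 2 < 11, so +1): 2 + 1 = 3.
Final offense level: 3.
Criminal history: 6 prior points → Category Low (3-10).
Level 3 falls in the 1-3 band.
Grid: Level 1-3 × Category Low = 8-15 months.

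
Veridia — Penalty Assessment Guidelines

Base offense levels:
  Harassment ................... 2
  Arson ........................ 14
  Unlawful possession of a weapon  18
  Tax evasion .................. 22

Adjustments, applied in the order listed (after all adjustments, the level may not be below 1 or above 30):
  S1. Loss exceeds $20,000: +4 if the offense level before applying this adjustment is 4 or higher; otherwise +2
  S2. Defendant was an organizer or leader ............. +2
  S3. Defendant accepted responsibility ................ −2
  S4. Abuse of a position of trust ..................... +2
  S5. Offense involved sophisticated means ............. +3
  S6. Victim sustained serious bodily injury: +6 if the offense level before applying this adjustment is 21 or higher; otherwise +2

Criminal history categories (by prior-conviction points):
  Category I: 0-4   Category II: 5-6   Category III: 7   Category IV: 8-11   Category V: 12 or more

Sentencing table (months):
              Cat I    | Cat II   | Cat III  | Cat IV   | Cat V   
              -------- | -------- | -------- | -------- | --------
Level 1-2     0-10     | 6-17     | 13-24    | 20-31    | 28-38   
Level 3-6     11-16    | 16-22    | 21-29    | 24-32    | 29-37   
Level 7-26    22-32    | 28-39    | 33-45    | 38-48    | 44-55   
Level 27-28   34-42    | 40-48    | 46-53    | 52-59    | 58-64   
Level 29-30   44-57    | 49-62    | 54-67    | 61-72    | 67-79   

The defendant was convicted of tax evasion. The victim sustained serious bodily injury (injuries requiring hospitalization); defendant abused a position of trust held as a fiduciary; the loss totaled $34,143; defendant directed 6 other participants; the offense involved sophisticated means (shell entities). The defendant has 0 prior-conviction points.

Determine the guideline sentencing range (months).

44-57 months

Base offense level for tax evasion: 22.
S1 applies (level before this adjustment is 22 ≥ 4, so +4): 22 + 4 = 26.
S2 applies: 26 + 2 = 28.
S3 does not apply.
S4 applies: 28 + 2 = 30.
S5 applies: 30 + 3 = 33.
S6 applies (level before this adjustment is 33 ≥ 21, so +6): 33 + 6 = 39.
Level 39 exceeds the maximum of 30; capped at 30.
Final offense level: 30.
Criminal history: 0 prior points → Category I (0-4).
Level 30 falls in the 29-30 band.
Grid: Level 29-30 × Category I = 44-57 months.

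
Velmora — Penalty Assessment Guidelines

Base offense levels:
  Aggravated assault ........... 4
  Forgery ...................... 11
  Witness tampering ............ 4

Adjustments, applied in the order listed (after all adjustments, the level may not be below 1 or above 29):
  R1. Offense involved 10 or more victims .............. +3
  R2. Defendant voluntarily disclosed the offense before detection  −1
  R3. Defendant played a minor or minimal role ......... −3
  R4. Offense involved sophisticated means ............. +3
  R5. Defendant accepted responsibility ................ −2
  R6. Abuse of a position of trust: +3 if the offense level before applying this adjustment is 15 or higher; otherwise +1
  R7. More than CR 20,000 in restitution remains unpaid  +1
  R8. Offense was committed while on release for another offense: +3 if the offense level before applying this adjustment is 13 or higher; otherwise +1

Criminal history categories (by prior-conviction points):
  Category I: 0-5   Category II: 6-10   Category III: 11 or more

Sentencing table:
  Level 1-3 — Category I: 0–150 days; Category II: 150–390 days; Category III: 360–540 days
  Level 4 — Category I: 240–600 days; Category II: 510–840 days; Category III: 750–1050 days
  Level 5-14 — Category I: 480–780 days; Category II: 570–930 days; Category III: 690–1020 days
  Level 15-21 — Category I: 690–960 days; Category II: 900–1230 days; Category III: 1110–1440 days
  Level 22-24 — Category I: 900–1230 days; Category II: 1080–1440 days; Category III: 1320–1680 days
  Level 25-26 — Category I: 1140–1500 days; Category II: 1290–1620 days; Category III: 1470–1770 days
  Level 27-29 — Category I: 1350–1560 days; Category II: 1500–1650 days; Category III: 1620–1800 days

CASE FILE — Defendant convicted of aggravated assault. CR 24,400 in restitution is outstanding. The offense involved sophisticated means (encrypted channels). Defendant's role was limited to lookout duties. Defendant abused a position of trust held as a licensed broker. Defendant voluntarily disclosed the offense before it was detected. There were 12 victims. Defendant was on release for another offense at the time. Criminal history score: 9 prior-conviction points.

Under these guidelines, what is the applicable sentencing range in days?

Base offense level for aggravated assault: 4.
R1 applies: 4 + 3 = 7.
R2 applies: 7 − 1 = 6.
R3 applies: 6 − 3 = 3.
R4 applies: 3 + 3 = 6.
R6 applies (level before this adjustment is 6 < 15, so +1): 6 + 1 = 7.
R7 applies: 7 + 1 = 8.
R8 applies (level before this adjustment is 8 < 13, so +1): 8 + 1 = 9.
Final offense level: 9.
Criminal history: 9 prior points → Category II (6-10).
Level 9 falls in the 5-14 band.
Grid: Level 5-14 × Category II = 570-930 days.

570-930 days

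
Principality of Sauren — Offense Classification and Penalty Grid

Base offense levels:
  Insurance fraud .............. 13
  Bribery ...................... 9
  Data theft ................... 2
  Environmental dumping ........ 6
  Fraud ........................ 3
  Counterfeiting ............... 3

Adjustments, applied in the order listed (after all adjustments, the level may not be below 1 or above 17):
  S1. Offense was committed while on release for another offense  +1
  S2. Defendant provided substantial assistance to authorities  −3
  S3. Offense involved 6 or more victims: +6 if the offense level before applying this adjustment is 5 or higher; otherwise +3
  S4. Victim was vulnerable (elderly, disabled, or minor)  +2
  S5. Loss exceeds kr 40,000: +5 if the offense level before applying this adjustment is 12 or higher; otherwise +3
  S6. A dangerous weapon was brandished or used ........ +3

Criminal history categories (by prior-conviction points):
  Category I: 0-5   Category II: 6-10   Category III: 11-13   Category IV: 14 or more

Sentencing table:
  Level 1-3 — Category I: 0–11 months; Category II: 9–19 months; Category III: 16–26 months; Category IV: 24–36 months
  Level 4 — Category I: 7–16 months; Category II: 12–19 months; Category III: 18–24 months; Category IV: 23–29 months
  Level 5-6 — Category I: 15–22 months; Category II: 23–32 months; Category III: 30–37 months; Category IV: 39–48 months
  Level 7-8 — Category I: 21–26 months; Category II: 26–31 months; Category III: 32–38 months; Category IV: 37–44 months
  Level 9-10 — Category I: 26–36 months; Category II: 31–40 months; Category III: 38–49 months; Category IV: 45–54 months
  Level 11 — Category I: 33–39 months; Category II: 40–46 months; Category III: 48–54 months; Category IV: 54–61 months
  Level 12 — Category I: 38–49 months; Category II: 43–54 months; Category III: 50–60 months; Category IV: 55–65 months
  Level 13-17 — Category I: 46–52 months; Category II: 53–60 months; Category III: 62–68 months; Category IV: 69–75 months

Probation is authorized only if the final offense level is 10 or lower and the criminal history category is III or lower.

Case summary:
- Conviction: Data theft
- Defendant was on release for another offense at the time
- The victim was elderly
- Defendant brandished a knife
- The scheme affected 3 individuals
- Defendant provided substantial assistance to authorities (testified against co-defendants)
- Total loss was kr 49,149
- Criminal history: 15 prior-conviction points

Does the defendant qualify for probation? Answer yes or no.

No

Base offense level for data theft: 2.
S1 applies: 2 + 1 = 3.
S2 applies: 3 − 3 = 0.
S4 applies: 0 + 2 = 2.
S5 applies (level before this adjustment is 2 < 12, so +3): 2 + 3 = 5.
S6 applies: 5 + 3 = 8.
Final offense level: 8.
Criminal history: 15 prior points → Category IV (14+).
Level 8 falls in the 7-8 band.
Grid: Level 7-8 × Category IV = 37-44 months.
Probation check: level 8 ≤ 10 and category IV > III → not eligible.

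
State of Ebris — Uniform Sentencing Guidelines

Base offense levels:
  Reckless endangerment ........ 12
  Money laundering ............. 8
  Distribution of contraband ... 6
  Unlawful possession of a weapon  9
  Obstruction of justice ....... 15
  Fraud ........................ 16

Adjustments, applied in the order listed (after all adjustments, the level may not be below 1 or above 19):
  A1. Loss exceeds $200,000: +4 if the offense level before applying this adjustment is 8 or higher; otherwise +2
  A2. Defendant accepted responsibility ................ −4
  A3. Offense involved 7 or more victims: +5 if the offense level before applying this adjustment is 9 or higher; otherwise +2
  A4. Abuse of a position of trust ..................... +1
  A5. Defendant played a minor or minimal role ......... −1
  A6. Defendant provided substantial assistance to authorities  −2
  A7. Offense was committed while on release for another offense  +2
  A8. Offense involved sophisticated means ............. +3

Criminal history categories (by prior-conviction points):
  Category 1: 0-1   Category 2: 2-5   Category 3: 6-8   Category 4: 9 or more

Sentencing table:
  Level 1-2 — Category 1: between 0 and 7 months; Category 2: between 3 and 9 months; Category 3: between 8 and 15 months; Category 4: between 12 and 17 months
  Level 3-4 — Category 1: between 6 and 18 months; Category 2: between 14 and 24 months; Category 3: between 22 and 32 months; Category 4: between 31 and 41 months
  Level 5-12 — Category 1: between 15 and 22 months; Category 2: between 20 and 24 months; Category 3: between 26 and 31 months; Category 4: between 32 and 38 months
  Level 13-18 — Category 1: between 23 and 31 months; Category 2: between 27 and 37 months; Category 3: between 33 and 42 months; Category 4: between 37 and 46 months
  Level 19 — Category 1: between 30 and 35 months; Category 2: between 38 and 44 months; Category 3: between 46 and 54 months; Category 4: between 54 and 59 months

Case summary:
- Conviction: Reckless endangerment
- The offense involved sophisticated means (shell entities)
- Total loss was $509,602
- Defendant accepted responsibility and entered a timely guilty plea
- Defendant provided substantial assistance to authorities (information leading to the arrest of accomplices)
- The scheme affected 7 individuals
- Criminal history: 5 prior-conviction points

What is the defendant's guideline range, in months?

Base offense level for reckless endangerment: 12.
A1 applies (level before this adjustment is 12 ≥ 8, so +4): 12 + 4 = 16.
A2 applies: 16 − 4 = 12.
A3 applies (level before this adjustment is 12 ≥ 9, so +5): 12 + 5 = 17.
A4 does not apply.
A5 does not apply.
A6 applies: 17 − 2 = 15.
A8 applies: 15 + 3 = 18.
Final offense level: 18.
Criminal history: 5 prior points → Category 2 (2-5).
Level 18 falls in the 13-18 band.
Grid: Level 13-18 × Category 2 = 27-37 months.

27-37 months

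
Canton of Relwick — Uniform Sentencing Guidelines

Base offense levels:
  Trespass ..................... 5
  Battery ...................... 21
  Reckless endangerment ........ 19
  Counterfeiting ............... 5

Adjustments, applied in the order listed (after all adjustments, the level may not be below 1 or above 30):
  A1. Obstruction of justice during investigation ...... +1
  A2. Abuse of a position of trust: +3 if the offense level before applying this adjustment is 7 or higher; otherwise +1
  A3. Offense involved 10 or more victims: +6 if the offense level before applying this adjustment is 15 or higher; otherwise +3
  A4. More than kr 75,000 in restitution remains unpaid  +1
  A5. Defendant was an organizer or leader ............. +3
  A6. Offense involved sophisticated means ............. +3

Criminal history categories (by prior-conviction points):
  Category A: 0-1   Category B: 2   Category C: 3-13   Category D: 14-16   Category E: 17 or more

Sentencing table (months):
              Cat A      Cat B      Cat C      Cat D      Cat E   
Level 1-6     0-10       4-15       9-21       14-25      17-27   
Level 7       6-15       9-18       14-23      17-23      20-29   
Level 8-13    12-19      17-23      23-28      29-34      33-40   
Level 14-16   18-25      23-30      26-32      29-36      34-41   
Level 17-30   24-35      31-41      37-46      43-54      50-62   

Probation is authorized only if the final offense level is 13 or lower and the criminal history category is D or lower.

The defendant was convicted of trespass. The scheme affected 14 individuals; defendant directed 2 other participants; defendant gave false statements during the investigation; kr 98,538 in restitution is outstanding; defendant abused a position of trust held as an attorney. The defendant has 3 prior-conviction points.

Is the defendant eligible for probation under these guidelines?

No

Base offense level for trespass: 5.
A1 applies: 5 + 1 = 6.
A2 applies (level before this adjustment is 6 < 7, so +1): 6 + 1 = 7.
A3 applies (level before this adjustment is 7 < 15, so +3): 7 + 3 = 10.
A4 applies: 10 + 1 = 11.
A5 applies: 11 + 3 = 14.
Final offense level: 14.
Criminal history: 3 prior points → Category C (3-13).
Level 14 falls in the 14-16 band.
Grid: Level 14-16 × Category C = 26-32 months.
Probation check: level 14 > 13 and category C ≤ D → not eligible.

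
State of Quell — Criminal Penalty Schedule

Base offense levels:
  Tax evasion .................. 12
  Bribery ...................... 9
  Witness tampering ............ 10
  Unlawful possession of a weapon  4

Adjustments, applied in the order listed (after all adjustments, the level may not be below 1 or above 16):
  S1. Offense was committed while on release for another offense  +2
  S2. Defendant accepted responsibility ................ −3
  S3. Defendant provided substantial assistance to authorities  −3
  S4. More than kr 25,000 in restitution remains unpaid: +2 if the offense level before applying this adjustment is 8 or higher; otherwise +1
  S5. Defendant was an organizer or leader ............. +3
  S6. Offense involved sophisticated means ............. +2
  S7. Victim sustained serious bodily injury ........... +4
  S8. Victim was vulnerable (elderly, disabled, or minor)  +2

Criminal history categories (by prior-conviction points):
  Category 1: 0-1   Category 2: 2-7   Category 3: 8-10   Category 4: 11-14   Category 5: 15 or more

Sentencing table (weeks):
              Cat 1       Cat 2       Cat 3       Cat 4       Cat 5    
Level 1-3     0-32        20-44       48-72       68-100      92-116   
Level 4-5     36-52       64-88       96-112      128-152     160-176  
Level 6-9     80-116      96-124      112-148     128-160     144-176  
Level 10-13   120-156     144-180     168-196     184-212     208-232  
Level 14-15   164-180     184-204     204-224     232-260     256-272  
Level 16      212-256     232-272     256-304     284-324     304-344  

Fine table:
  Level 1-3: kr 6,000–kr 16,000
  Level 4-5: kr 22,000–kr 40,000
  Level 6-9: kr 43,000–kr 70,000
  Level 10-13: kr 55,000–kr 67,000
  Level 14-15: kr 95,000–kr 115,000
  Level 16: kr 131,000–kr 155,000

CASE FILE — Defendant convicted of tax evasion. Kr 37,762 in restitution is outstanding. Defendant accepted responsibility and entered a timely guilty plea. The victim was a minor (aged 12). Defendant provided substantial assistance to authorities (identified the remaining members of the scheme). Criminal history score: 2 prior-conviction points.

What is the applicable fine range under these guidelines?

kr 43,000–kr 70,000

Base offense level for tax evasion: 12.
S1 does not apply.
S2 applies: 12 − 3 = 9.
S3 applies: 9 − 3 = 6.
S4 applies (level before this adjustment is 6 < 8, so +1): 6 + 1 = 7.
S6 does not apply.
S8 applies: 7 + 2 = 9.
Final offense level: 9.
Level 9 falls in the 6-9 band.
Fine table: Level 6-9 → kr 43,000–kr 70,000.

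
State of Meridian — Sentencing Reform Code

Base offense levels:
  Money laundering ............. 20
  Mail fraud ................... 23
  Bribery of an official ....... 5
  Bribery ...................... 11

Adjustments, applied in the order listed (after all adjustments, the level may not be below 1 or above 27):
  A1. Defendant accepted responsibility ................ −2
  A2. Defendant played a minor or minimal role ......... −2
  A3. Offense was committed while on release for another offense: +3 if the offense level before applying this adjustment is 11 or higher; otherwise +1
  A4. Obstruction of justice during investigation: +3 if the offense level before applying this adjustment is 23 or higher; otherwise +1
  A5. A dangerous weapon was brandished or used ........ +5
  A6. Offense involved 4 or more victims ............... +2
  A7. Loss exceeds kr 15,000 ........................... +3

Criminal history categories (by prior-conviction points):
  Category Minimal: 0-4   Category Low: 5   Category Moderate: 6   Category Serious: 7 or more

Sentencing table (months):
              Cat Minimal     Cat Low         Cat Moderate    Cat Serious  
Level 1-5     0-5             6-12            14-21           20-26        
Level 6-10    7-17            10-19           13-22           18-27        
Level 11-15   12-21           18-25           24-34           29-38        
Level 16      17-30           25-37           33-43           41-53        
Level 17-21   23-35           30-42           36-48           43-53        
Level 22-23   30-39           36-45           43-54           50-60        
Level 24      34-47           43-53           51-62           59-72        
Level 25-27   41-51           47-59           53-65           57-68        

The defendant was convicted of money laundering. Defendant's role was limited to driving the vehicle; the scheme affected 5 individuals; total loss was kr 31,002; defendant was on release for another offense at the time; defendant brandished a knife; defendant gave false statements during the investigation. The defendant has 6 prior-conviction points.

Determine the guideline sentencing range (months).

53-65 months

Base offense level for money laundering: 20.
A1 does not apply.
A2 applies: 20 − 2 = 18.
A3 applies (level before this adjustment is 18 ≥ 11, so +3): 18 + 3 = 21.
A4 applies (level before this adjustment is 21 < 23, so +1): 21 + 1 = 22.
A5 applies: 22 + 5 = 27.
A6 applies: 27 + 2 = 29.
A7 applies: 29 + 3 = 32.
Level 32 exceeds the maximum of 27; capped at 27.
Final offense level: 27.
Criminal history: 6 prior points → Category Moderate (6).
Level 27 falls in the 25-27 band.
Grid: Level 25-27 × Category Moderate = 53-65 months.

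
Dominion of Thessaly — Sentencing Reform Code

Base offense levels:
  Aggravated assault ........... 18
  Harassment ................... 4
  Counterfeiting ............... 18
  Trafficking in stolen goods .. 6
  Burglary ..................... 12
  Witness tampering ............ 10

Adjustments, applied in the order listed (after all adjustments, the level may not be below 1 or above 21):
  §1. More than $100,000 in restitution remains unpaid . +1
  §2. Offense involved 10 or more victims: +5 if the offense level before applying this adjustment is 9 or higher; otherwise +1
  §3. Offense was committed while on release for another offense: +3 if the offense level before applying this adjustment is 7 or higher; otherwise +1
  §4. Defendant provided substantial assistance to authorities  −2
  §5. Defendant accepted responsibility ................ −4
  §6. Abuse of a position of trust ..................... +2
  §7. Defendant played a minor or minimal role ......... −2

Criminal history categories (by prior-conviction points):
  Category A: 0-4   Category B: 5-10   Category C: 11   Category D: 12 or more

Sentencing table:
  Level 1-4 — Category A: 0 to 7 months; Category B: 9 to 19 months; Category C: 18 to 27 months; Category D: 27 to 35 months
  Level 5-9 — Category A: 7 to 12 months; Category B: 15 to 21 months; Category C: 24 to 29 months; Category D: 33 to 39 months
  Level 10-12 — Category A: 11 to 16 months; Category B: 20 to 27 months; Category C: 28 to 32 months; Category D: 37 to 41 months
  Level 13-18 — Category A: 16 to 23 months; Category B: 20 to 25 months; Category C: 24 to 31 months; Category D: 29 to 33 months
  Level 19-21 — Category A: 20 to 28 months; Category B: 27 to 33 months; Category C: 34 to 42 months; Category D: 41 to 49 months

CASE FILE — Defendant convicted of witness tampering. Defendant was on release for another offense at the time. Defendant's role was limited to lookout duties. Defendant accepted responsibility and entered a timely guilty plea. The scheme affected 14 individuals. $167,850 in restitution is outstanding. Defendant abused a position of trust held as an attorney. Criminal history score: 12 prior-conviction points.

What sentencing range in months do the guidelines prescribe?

29-33 months

Base offense level for witness tampering: 10.
§1 applies: 10 + 1 = 11.
§2 applies (level before this adjustment is 11 ≥ 9, so +5): 11 + 5 = 16.
§3 applies (level before this adjustment is 16 ≥ 7, so +3): 16 + 3 = 19.
§4 does not apply.
§5 applies: 19 − 4 = 15.
§6 applies: 15 + 2 = 17.
§7 applies: 17 − 2 = 15.
Final offense level: 15.
Criminal history: 12 prior points → Category D (12+).
Level 15 falls in the 13-18 band.
Grid: Level 13-18 × Category D = 29-33 months.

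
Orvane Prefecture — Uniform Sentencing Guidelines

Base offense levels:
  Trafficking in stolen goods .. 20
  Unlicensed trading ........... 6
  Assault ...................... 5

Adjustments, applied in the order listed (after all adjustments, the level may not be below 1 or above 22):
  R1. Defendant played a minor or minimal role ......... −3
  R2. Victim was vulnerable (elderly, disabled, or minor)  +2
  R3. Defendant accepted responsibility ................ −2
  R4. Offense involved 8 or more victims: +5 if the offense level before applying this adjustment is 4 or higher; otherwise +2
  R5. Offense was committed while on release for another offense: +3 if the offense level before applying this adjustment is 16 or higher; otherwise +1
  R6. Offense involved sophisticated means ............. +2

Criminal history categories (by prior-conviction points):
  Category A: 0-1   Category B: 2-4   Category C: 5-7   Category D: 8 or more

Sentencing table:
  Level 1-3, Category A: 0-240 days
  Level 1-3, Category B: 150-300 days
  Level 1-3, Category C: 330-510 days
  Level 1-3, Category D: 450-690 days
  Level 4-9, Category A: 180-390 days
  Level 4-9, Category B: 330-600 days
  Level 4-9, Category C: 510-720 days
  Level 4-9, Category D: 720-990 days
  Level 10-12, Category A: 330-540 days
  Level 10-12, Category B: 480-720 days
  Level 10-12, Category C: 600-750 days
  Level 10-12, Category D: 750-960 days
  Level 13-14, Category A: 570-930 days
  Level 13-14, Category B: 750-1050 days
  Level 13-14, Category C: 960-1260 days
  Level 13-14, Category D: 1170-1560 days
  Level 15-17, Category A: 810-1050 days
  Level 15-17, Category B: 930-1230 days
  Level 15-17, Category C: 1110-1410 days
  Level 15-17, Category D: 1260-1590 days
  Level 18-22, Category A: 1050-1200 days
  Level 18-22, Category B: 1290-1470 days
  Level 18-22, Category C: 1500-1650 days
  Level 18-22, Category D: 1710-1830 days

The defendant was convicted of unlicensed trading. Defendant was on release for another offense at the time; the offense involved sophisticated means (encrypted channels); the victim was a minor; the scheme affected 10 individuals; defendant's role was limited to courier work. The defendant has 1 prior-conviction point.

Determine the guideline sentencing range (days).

Base offense level for unlicensed trading: 6.
R1 applies: 6 − 3 = 3.
R2 applies: 3 + 2 = 5.
R3 does not apply.
R4 applies (level before this adjustment is 5 ≥ 4, so +5): 5 + 5 = 10.
R5 applies (level before this adjustment is 10 < 16, so +1): 10 + 1 = 11.
R6 applies: 11 + 2 = 13.
Final offense level: 13.
Criminal history: 1 prior point → Category A (0-1).
Level 13 falls in the 13-14 band.
Grid: Level 13-14 × Category A = 570-930 days.

570-930 days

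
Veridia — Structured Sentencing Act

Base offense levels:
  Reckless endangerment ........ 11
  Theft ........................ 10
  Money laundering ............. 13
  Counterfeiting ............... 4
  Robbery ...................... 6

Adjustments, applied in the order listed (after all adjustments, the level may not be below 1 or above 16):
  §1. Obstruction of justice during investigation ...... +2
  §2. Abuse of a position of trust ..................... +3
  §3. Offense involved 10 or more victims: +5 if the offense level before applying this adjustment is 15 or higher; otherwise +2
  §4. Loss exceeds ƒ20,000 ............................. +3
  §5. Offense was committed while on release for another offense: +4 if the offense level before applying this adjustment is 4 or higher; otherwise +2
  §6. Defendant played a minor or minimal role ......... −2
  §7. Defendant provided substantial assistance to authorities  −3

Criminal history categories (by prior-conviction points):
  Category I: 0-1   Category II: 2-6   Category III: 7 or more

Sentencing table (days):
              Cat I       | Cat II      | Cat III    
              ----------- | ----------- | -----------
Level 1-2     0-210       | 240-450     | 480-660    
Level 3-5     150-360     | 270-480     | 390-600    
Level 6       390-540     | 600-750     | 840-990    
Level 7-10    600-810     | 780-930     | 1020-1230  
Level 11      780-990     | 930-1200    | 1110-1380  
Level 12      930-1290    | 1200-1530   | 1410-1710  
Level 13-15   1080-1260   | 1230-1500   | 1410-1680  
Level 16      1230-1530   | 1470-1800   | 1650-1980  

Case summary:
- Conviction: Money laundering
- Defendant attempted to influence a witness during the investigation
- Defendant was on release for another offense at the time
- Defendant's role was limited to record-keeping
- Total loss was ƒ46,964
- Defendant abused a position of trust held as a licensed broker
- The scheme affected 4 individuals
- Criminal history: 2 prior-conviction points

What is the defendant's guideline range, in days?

Base offense level for money laundering: 13.
§1 applies: 13 + 2 = 15.
§2 applies: 15 + 3 = 18.
§3 does not apply.
§4 applies: 18 + 3 = 21.
§5 applies (level before this adjustment is 21 ≥ 4, so +4): 21 + 4 = 25.
§6 applies: 25 − 2 = 23.
Level 23 exceeds the maximum of 16; capped at 16.
Final offense level: 16.
Criminal history: 2 prior points → Category II (2-6).
Level 16 falls in the 16 band.
Grid: Level 16 × Category II = 1470-1800 days.

1470-1800 days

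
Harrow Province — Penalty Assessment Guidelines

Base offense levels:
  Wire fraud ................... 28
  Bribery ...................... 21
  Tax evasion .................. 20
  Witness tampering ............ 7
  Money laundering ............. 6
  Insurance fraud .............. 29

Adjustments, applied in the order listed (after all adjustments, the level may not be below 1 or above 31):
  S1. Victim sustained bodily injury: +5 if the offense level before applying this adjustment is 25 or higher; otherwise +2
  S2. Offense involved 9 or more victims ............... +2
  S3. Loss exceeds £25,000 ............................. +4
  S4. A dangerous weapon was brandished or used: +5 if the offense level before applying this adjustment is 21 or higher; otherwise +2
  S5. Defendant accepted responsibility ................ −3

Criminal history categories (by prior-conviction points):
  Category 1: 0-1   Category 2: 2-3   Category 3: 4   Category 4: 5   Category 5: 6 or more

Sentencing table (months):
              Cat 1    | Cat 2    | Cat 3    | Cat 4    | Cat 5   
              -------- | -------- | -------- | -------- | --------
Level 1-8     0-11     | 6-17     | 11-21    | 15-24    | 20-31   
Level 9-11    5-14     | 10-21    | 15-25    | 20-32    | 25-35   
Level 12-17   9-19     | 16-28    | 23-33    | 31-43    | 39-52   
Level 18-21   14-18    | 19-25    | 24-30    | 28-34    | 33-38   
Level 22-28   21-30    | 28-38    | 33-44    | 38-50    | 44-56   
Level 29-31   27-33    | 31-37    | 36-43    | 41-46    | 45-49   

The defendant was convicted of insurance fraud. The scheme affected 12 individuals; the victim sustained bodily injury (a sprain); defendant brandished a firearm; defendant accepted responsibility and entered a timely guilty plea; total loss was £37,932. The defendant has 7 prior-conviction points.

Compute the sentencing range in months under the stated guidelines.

45-49 months

Base offense level for insurance fraud: 29.
S1 applies (level before this adjustment is 29 ≥ 25, so +5): 29 + 5 = 34.
S2 applies: 34 + 2 = 36.
S3 applies: 36 + 4 = 40.
S4 applies (level before this adjustment is 40 ≥ 21, so +5): 40 + 5 = 45.
S5 applies: 45 − 3 = 42.
Level 42 exceeds the maximum of 31; capped at 31.
Final offense level: 31.
Criminal history: 7 prior points → Category 5 (6+).
Level 31 falls in the 29-31 band.
Grid: Level 29-31 × Category 5 = 45-49 months.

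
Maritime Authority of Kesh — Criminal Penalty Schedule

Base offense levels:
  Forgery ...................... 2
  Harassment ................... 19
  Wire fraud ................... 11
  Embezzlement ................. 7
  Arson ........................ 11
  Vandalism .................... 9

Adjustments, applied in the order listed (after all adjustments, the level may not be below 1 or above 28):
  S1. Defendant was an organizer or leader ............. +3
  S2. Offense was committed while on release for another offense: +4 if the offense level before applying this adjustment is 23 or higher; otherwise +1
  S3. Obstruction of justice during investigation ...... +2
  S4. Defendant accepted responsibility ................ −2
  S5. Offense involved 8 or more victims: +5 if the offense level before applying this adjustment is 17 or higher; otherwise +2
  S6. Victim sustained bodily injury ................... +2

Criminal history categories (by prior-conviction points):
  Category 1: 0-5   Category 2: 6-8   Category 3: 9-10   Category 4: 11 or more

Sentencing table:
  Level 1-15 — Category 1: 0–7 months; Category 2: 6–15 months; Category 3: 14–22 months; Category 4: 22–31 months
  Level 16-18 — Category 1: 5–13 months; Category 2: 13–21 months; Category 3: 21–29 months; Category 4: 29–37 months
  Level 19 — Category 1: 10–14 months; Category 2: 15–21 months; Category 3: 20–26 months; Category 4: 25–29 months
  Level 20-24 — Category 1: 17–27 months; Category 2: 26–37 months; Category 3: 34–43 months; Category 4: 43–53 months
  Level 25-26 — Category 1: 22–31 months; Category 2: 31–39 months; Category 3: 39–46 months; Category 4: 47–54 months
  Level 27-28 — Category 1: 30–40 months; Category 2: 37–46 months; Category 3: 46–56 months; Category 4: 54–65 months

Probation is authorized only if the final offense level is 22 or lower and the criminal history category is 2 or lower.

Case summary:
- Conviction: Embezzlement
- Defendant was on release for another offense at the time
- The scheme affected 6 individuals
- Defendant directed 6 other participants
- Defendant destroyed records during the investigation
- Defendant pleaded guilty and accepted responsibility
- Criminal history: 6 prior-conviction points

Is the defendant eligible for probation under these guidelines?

Yes

Base offense level for embezzlement: 7.
S1 applies: 7 + 3 = 10.
S2 applies (level before this adjustment is 10 < 23, so +1): 10 + 1 = 11.
S3 applies: 11 + 2 = 13.
S4 applies: 13 − 2 = 11.
S5 does not apply.
Final offense level: 11.
Criminal history: 6 prior points → Category 2 (6-8).
Level 11 falls in the 1-15 band.
Grid: Level 1-15 × Category 2 = 6-15 months.
Probation check: level 11 ≤ 22 and category 2 ≤ 2 → eligible.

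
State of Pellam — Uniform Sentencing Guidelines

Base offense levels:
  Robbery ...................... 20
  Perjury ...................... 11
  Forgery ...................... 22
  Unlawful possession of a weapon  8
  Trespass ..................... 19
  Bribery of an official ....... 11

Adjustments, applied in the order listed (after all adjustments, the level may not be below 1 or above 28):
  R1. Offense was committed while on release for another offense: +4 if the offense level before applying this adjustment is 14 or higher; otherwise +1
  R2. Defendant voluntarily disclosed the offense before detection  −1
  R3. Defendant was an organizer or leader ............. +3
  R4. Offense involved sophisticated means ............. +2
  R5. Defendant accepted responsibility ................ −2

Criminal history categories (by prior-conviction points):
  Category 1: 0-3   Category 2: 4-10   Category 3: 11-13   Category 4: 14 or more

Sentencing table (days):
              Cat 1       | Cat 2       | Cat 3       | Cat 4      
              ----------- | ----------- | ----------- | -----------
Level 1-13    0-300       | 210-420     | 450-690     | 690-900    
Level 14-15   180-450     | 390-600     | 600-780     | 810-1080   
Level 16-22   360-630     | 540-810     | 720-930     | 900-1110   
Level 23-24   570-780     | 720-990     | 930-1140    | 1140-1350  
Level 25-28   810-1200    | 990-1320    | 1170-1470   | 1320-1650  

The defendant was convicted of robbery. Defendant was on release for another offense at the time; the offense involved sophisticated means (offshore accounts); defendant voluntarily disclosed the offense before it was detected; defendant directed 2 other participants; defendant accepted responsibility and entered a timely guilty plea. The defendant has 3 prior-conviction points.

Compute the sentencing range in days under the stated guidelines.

Base offense level for robbery: 20.
R1 applies (level before this adjustment is 20 ≥ 14, so +4): 20 + 4 = 24.
R2 applies: 24 − 1 = 23.
R3 applies: 23 + 3 = 26.
R4 applies: 26 + 2 = 28.
R5 applies: 28 − 2 = 26.
Final offense level: 26.
Criminal history: 3 prior points → Category 1 (0-3).
Level 26 falls in the 25-28 band.
Grid: Level 25-28 × Category 1 = 810-1200 days.

810-1200 days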